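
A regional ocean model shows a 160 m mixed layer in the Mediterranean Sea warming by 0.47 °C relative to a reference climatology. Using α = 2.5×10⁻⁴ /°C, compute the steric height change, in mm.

18.8 mm

Δh = αΔT·H = 2.5×10⁻⁴ × 0.47 × 160 = 0.01880 m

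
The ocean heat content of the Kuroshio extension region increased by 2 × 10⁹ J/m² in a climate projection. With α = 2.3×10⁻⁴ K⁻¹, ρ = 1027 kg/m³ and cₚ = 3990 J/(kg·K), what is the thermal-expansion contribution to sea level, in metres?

about 0.112 m

Δh = αQ/(ρcₚ) = 2.3×10⁻⁴ × 2×10⁹ / (1027 × 3990) ≈ 0.11226 m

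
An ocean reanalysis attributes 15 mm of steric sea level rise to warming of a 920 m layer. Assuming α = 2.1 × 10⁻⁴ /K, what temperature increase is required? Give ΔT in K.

ΔT ≈ 0.078 K

ΔT = Δh/(αH) = 0.015 / (2.1×10⁻⁴ × 920) ≈ 0.07764 K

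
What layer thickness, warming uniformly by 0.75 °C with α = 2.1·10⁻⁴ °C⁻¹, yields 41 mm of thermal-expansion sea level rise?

H = Δh/(αΔT) = 0.041 / (2.1×10⁻⁴ × 0.75) ≈ 260.3 m

260 m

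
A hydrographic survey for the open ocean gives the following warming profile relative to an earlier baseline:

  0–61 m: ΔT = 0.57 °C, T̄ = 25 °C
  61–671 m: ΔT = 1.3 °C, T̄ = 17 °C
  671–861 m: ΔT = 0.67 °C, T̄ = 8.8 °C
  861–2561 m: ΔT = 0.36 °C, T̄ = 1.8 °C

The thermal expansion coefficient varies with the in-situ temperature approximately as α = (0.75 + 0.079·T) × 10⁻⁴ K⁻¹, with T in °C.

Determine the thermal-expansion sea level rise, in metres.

Layer 1: α = (0.75 + 0.079×25)×10⁻⁴ = 2.725×10⁻⁴ K⁻¹
Layer 2: α = (0.75 + 0.079×17)×10⁻⁴ = 2.093×10⁻⁴ K⁻¹
Layer 3: α = (0.75 + 0.079×8.8)×10⁻⁴ = 1.4452×10⁻⁴ K⁻¹
Layer 4: α = (0.75 + 0.079×1.8)×10⁻⁴ = 0.8922×10⁻⁴ K⁻¹
Layer 1: 61 × 2.725×10⁻⁴ × 0.57 = 0.009474825 m
61–671 m: 1.3 × 610 × 2.093×10⁻⁴ = 0.1659749 m
0.67 × 1.4452×10⁻⁴ × 190 = 0.018397396 m
0.36 × 0.8922×10⁻⁴ × 1700 = 0.05460264 m
Δh = 0.009474825 + 0.1659749 + 0.018397396 + 0.05460264 = 0.248449761 m ≈ 0.25 m

about 0.25 m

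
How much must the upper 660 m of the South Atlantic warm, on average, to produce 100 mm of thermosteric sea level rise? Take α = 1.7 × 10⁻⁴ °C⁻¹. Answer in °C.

ΔT = Δh/(αH) = 0.1 / (1.7×10⁻⁴ × 660) ≈ 0.8913 °C

ΔT ≈ 0.891 °C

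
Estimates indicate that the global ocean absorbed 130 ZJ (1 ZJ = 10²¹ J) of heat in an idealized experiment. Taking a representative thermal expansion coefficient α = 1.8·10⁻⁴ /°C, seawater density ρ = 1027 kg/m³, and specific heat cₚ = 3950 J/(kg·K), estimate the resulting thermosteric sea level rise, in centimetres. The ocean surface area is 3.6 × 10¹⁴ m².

Per unit area: Q = 130×10²¹ / (3.6×10¹⁴) ≈ 3.611×10⁸ J/m²
Δh = αQ/(ρcₚ) = 1.8×10⁻⁴ × 3.611×10⁸ / (1027 × 3950) ≈ 0.016023 m

about 1.60 cm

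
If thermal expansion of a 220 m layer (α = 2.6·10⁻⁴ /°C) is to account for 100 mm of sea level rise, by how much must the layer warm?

ΔT ≈ 1.75 °C

ΔT = Δh/(αH) = 0.1 / (2.6×10⁻⁴ × 220) ≈ 1.748 °C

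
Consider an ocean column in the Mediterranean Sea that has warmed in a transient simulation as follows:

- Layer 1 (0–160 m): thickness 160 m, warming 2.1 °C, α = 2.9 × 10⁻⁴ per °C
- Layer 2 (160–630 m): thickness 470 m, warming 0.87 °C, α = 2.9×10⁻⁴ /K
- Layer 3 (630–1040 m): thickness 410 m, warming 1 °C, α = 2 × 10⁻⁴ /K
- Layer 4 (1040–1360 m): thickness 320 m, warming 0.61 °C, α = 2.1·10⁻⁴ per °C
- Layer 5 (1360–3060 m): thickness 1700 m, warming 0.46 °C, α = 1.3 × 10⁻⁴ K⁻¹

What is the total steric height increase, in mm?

Layer 1: 2.1 × 2.9×10⁻⁴ × 160 = 0.09744 m
Layer 2: 2.9×10⁻⁴ × 470 × 0.87 = 0.118581 m
630–1040 m: 1 × 410 × 2×10⁻⁴ = 0.08200 m
320 × 2.1×10⁻⁴ × 0.61 = 0.040992 m
Layer 5: 0.46 × 1700 × 1.3×10⁻⁴ = 0.10166 m
Δh = 0.09744 + 0.118581 + 0.08200 + 0.040992 + 0.10166 = 0.440673 m

Δh = 440 mm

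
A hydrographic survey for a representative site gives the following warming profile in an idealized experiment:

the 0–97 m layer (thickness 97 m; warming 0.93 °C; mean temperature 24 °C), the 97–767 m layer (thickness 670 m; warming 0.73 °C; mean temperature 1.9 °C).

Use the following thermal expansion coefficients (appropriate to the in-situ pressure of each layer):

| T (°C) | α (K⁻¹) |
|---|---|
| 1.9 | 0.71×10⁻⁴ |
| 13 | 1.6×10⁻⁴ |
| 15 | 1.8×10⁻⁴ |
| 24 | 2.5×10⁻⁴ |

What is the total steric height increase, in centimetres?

Layer 1 at 24 °C → α = 2.5×10⁻⁴ K⁻¹
Layer 2 at 1.9 °C → α = 0.71×10⁻⁴ K⁻¹
2.5×10⁻⁴ × 97 × 0.93 = 0.0225525 m
97–767 m: 0.71×10⁻⁴ × 0.73 × 670 = 0.0347261 m
Δh = 0.0225525 + 0.0347261 = 0.0572786 m

about 5.73 cm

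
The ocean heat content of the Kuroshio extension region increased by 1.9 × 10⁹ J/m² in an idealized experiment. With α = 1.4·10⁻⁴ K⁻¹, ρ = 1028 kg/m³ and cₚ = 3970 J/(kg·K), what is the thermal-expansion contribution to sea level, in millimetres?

Δh = αQ/(ρcₚ) = 1.4×10⁻⁴ × 1.9×10⁹ / (1028 × 3970) ≈ 0.065178 m

about 65.2 mm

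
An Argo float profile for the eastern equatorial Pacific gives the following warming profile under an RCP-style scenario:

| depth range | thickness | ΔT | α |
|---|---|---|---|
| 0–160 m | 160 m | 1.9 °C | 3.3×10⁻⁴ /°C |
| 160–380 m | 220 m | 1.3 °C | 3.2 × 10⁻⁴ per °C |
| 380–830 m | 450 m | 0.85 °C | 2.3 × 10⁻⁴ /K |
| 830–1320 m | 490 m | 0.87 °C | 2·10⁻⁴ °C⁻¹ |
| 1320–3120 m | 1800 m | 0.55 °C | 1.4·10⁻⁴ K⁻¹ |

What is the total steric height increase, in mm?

Layer 1: 160 × 3.3×10⁻⁴ × 1.9 = 0.10032 m
220 × 1.3 × 3.2×10⁻⁴ = 0.09152 m
450 × 2.3×10⁻⁴ × 0.85 = 0.087975 m
Layer 4: 2×10⁻⁴ × 490 × 0.87 = 0.08526 m
1320–3120 m: 1800 × 0.55 × 1.4×10⁻⁴ = 0.13860 m
Δh = 0.10032 + 0.09152 + 0.087975 + 0.08526 + 0.13860 = 0.503675 m ≈ 504 mm

Δh ≈ 504 mm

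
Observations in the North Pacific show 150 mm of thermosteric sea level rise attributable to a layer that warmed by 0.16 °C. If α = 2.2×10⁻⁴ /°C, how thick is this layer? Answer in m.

H = Δh/(αΔT) = 0.15 / (2.2×10⁻⁴ × 0.16) ≈ 4261 m

4300 m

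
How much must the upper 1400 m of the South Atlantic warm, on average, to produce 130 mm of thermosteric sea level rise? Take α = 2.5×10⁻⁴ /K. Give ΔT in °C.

0.37 °C

ΔT = Δh/(αH) = 0.13 / (2.5×10⁻⁴ × 1400) ≈ 0.3714 °C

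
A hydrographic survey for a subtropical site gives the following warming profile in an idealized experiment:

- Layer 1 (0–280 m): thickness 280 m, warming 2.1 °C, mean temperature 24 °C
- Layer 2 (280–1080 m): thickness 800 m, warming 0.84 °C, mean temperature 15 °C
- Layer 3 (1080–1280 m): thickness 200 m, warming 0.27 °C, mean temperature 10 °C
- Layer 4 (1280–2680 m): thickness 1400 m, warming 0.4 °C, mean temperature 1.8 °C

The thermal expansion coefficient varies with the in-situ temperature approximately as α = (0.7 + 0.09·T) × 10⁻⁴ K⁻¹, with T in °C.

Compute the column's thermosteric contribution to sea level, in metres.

about 0.36 m

Layer 1: α = (0.7 + 0.09×24)×10⁻⁴ = 2.86×10⁻⁴ K⁻¹
Layer 2: α = (0.7 + 0.09×15)×10⁻⁴ = 2.05×10⁻⁴ K⁻¹
Layer 3: α = (0.7 + 0.09×10)×10⁻⁴ = 1.6×10⁻⁴ K⁻¹
Layer 4: α = (0.7 + 0.09×1.8)×10⁻⁴ = 0.862×10⁻⁴ K⁻¹
0–280 m: 2.86×10⁻⁴ × 2.1 × 280 = 0.168168 m
Layer 2: 2.05×10⁻⁴ × 800 × 0.84 = 0.13776 m
1080–1280 m: 0.27 × 200 × 1.6×10⁻⁴ = 0.00864 m
Layer 4: 1400 × 0.4 × 0.862×10⁻⁴ = 0.048272 m
Δh = 0.168168 + 0.13776 + 0.00864 + 0.048272 = 0.36284 m ≈ 0.36 m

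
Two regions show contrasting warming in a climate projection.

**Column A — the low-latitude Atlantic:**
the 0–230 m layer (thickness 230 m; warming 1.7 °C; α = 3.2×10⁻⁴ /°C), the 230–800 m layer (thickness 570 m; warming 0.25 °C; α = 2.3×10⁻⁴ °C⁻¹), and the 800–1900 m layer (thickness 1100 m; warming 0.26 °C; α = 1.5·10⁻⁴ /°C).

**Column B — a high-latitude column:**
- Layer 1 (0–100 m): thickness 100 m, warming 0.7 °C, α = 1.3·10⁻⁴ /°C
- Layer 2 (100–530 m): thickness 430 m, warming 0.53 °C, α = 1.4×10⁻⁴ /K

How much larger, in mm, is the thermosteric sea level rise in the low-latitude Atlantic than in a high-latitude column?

A 3.2×10⁻⁴ × 230 × 1.7 = 0.12512 m
A 0.25 × 2.3×10⁻⁴ × 570 = 0.032775 m
A Layer 3: 0.26 × 1100 × 1.5×10⁻⁴ = 0.04290 m
A total: 0.200795 m
B Layer 1: 0.7 × 1.3×10⁻⁴ × 100 = 0.00910 m
B Layer 2: 0.53 × 1.4×10⁻⁴ × 430 = 0.031906 m
B total: 0.041006 m
Difference: 0.200795 − 0.041006 = 0.159789 m

160 mm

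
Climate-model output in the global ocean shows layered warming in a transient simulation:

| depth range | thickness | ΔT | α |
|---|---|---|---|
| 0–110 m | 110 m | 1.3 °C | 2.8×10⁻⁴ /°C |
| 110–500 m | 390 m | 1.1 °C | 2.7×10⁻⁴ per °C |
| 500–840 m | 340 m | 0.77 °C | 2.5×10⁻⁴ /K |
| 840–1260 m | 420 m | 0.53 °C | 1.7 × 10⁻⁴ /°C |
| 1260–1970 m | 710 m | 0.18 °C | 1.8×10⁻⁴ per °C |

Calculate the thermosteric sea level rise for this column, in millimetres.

Layer 1: 110 × 1.3 × 2.8×10⁻⁴ = 0.04004 m
110–500 m: 2.7×10⁻⁴ × 390 × 1.1 = 0.11583 m
500–840 m: 2.5×10⁻⁴ × 340 × 0.77 = 0.06545 m
Layer 4: 420 × 1.7×10⁻⁴ × 0.53 = 0.037842 m
Layer 5: 710 × 0.18 × 1.8×10⁻⁴ = 0.023004 m
Δh = 0.04004 + 0.11583 + 0.06545 + 0.037842 + 0.023004 = 0.282166 m

280 mm of thermosteric rise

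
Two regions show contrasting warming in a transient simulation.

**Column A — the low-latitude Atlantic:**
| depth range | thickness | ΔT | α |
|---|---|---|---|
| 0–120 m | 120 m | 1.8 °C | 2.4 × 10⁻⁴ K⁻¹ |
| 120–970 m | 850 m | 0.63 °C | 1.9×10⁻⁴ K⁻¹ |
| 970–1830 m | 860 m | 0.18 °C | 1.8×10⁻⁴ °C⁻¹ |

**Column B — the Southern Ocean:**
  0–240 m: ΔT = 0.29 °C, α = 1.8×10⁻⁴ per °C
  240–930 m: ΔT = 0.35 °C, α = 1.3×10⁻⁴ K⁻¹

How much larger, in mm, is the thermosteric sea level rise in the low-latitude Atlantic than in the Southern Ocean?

Δh_A − Δh_B ≈ 138 mm

A Layer 1: 2.4×10⁻⁴ × 120 × 1.8 = 0.05184 m
A Layer 2: 850 × 0.63 × 1.9×10⁻⁴ = 0.101745 m
A Layer 3: 0.18 × 860 × 1.8×10⁻⁴ = 0.027864 m
A total: 0.181449 m
B 0.29 × 1.8×10⁻⁴ × 240 = 0.012528 m
B 690 × 0.35 × 1.3×10⁻⁴ = 0.031395 m
B total: 0.043923 m
Difference: 0.181449 − 0.043923 = 0.137526 m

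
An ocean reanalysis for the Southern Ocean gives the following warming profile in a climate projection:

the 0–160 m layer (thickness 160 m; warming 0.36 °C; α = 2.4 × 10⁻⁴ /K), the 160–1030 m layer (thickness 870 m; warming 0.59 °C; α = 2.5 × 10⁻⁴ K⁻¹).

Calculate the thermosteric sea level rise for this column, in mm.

142 mm

0–160 m: 160 × 2.4×10⁻⁴ × 0.36 = 0.013824 m
2.5×10⁻⁴ × 870 × 0.59 = 0.128325 m
Δh = 0.013824 + 0.128325 = 0.142149 m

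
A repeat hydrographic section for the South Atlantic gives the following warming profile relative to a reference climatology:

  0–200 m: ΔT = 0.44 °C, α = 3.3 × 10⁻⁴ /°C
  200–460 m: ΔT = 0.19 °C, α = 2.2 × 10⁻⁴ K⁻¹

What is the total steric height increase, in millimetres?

200 × 0.44 × 3.3×10⁻⁴ = 0.02904 m
2.2×10⁻⁴ × 260 × 0.19 = 0.010868 m
Δh = 0.02904 + 0.010868 = 0.039908 m

Δh = 39.9 mm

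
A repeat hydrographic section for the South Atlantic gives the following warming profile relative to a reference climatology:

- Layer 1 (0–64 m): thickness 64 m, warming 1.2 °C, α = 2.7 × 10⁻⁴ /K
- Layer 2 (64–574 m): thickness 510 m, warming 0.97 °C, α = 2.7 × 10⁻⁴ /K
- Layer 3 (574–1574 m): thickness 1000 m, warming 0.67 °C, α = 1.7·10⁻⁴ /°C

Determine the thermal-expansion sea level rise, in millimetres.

0–64 m: 64 × 1.2 × 2.7×10⁻⁴ = 0.020736 m
510 × 0.97 × 2.7×10⁻⁴ = 0.133569 m
1.7×10⁻⁴ × 1000 × 0.67 = 0.11390 m
Δh = 0.020736 + 0.133569 + 0.11390 = 0.268205 m

268 mm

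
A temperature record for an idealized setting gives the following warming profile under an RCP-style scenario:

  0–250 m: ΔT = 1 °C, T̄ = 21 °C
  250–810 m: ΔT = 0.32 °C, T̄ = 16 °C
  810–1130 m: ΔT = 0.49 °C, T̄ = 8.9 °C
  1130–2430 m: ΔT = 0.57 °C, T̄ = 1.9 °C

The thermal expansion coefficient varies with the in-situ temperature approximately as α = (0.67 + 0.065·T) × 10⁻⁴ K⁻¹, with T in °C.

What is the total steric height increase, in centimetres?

Layer 1: α = (0.67 + 0.065×21)×10⁻⁴ = 2.035×10⁻⁴ K⁻¹
Layer 2: α = (0.67 + 0.065×16)×10⁻⁴ = 1.71×10⁻⁴ K⁻¹
Layer 3: α = (0.67 + 0.065×8.9)×10⁻⁴ = 1.2485×10⁻⁴ K⁻¹
Layer 4: α = (0.67 + 0.065×1.9)×10⁻⁴ = 0.7935×10⁻⁴ K⁻¹
250 × 2.035×10⁻⁴ × 1 = 0.050875 m
250–810 m: 1.71×10⁻⁴ × 0.32 × 560 = 0.0306432 m
810–1130 m: 1.2485×10⁻⁴ × 0.49 × 320 = 0.01957648 m
0.57 × 1300 × 0.7935×10⁻⁴ = 0.05879835 m
Δh = 0.050875 + 0.0306432 + 0.01957648 + 0.05879835 = 0.15989303 m

Δh ≈ 16.0 cm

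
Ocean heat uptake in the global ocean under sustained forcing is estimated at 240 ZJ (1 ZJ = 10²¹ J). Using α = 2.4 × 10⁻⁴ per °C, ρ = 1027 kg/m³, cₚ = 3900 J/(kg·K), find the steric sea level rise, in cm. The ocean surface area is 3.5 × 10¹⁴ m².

Per unit area: Q = 240×10²¹ / (3.5×10¹⁴) ≈ 6.857×10⁸ J/m²
Δh = αQ/(ρcₚ) = 2.4×10⁻⁴ × 6.857×10⁸ / (1027 × 3900) ≈ 0.041088 m

Δh ≈ 4.11 cm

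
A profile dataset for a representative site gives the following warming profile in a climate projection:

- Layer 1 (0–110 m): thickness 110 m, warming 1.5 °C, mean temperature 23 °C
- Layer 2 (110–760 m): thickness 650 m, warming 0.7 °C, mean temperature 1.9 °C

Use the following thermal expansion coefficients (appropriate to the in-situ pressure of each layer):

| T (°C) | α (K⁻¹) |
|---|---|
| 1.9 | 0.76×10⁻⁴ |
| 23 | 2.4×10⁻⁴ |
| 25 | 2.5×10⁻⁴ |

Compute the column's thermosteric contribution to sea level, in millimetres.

Layer 1 at 23 °C → α = 2.4×10⁻⁴ K⁻¹
Layer 2 at 1.9 °C → α = 0.76×10⁻⁴ K⁻¹
0–110 m: 110 × 1.5 × 2.4×10⁻⁴ = 0.03960 m
Layer 2: 0.76×10⁻⁴ × 0.7 × 650 = 0.03458 m
Δh = 0.03960 + 0.03458 = 0.07418 m

74.2 mm of thermosteric rise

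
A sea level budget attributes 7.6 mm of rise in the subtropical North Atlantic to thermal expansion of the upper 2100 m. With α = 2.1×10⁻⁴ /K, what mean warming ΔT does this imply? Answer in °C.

about 0.0172 °C

ΔT = Δh/(αH) = 0.0076 / (2.1×10⁻⁴ × 2100) ≈ 0.01723 °C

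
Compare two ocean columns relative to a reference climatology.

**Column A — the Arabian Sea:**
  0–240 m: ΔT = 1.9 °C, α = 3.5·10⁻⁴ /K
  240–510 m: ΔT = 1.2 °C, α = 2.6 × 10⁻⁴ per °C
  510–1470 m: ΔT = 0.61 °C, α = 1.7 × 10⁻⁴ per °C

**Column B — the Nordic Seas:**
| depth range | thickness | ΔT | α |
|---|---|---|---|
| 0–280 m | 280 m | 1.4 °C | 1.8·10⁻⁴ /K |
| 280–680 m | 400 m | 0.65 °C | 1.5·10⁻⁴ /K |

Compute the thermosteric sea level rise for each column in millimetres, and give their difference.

A 0–240 m: 3.5×10⁻⁴ × 240 × 1.9 = 0.15960 m
A Layer 2: 1.2 × 270 × 2.6×10⁻⁴ = 0.08424 m
A 510–1470 m: 1.7×10⁻⁴ × 960 × 0.61 = 0.099552 m
A total: 0.343392 m
B Layer 1: 1.8×10⁻⁴ × 1.4 × 280 = 0.07056 m
B Layer 2: 0.65 × 400 × 1.5×10⁻⁴ = 0.03900 m
B total: 0.10956 m
Difference: 0.343392 − 0.10956 = 0.233832 m

Δh_A ≈ 340 mm, Δh_B ≈ 110 mm; difference ≈ 230 mm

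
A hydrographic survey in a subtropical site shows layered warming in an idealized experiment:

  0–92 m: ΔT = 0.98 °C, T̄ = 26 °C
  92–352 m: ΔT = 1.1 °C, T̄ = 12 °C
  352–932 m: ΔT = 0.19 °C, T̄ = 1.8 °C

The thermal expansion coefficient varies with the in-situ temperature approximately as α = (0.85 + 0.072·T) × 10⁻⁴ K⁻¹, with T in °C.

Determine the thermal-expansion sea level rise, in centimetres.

8.44 cm of thermosteric rise

Layer 1: α = (0.85 + 0.072×26)×10⁻⁴ = 2.722×10⁻⁴ K⁻¹
Layer 2: α = (0.85 + 0.072×12)×10⁻⁴ = 1.714×10⁻⁴ K⁻¹
Layer 3: α = (0.85 + 0.072×1.8)×10⁻⁴ = 0.9796×10⁻⁴ K⁻¹
0.98 × 2.722×10⁻⁴ × 92 = 0.024541552 m
Layer 2: 1.714×10⁻⁴ × 1.1 × 260 = 0.0490204 m
352–932 m: 580 × 0.19 × 0.9796×10⁻⁴ = 0.010795192 m
Δh = 0.024541552 + 0.0490204 + 0.010795192 = 0.084357144 m ≈ 8.44 cm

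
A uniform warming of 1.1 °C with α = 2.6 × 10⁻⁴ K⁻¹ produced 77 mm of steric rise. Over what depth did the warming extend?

H = Δh/(αΔT) = 0.077 / (2.6×10⁻⁴ × 1.1) ≈ 269.2 m

H ≈ 270 m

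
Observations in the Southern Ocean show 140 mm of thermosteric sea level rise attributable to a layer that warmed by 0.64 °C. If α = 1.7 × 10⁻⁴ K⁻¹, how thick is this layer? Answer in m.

H = Δh/(αΔT) = 0.14 / (1.7×10⁻⁴ × 0.64) ≈ 1287 m

1300 m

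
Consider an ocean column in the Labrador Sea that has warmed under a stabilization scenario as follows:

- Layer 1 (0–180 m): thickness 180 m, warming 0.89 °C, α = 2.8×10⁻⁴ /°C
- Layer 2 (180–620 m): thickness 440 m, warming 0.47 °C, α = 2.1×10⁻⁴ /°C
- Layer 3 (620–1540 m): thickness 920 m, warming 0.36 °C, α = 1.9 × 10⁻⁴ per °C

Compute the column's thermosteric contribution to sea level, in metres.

0.89 × 180 × 2.8×10⁻⁴ = 0.044856 m
Layer 2: 0.47 × 2.1×10⁻⁴ × 440 = 0.043428 m
Layer 3: 920 × 1.9×10⁻⁴ × 0.36 = 0.062928 m
Δh = 0.044856 + 0.043428 + 0.062928 = 0.151212 m ≈ 0.151 m

about 0.151 m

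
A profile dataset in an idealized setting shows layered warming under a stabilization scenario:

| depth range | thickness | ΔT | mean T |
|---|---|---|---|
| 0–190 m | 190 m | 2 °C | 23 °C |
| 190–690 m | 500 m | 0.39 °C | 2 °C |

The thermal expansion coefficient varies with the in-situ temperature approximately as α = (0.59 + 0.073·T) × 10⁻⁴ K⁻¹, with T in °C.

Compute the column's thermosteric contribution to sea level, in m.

0.10 m

Layer 1: α = (0.59 + 0.073×23)×10⁻⁴ = 2.269×10⁻⁴ K⁻¹
Layer 2: α = (0.59 + 0.073×2)×10⁻⁴ = 0.736×10⁻⁴ K⁻¹
2 × 190 × 2.269×10⁻⁴ = 0.086222 m
500 × 0.736×10⁻⁴ × 0.39 = 0.014352 m
Δh = 0.086222 + 0.014352 = 0.100574 m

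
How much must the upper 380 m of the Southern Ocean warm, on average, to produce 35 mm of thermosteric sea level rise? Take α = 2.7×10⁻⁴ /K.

ΔT = Δh/(αH) = 0.035 / (2.7×10⁻⁴ × 380) ≈ 0.3411 K

about 0.341 K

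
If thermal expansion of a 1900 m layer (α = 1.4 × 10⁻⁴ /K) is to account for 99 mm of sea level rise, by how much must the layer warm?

ΔT = Δh/(αH) = 0.099 / (1.4×10⁻⁴ × 1900) ≈ 0.3722 °C

0.372 °C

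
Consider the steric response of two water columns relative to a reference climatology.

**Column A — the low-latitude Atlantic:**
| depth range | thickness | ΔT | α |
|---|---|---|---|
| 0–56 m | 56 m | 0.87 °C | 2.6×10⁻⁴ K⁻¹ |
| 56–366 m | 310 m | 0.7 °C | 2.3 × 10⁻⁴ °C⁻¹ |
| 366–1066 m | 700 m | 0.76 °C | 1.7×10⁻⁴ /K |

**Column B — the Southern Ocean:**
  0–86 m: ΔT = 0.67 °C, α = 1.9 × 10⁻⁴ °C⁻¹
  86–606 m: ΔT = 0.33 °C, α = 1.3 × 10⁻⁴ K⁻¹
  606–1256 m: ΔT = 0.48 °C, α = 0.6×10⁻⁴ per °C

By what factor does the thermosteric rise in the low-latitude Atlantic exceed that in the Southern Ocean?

a factor of 2.94

A 0–56 m: 0.87 × 2.6×10⁻⁴ × 56 = 0.0126672 m
A 0.7 × 2.3×10⁻⁴ × 310 = 0.04991 m
A Layer 3: 1.7×10⁻⁴ × 0.76 × 700 = 0.09044 m
A total: 0.1530172 m
B 0–86 m: 86 × 0.67 × 1.9×10⁻⁴ = 0.0109478 m
B Layer 2: 520 × 0.33 × 1.3×10⁻⁴ = 0.022308 m
B Layer 3: 650 × 0.6×10⁻⁴ × 0.48 = 0.01872 m
B total: 0.0519758 m
Ratio: 0.1530172 / 0.0519758 ≈ 2.944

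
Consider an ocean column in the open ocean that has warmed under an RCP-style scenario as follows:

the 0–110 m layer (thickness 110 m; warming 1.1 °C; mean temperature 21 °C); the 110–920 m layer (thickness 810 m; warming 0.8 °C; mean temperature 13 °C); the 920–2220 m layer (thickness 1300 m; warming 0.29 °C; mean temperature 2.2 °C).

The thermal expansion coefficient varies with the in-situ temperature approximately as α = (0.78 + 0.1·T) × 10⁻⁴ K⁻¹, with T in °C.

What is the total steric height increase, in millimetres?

about 207 mm

Layer 1: α = (0.78 + 0.1×21)×10⁻⁴ = 2.88×10⁻⁴ K⁻¹
Layer 2: α = (0.78 + 0.1×13)×10⁻⁴ = 2.08×10⁻⁴ K⁻¹
Layer 3: α = (0.78 + 0.1×2.2)×10⁻⁴ = 1×10⁻⁴ K⁻¹
110 × 1.1 × 2.88×10⁻⁴ = 0.034848 m
110–920 m: 0.8 × 2.08×10⁻⁴ × 810 = 0.134784 m
920–2220 m: 0.29 × 1300 × 1×10⁻⁴ = 0.03770 m
Δh = 0.034848 + 0.134784 + 0.03770 = 0.207332 m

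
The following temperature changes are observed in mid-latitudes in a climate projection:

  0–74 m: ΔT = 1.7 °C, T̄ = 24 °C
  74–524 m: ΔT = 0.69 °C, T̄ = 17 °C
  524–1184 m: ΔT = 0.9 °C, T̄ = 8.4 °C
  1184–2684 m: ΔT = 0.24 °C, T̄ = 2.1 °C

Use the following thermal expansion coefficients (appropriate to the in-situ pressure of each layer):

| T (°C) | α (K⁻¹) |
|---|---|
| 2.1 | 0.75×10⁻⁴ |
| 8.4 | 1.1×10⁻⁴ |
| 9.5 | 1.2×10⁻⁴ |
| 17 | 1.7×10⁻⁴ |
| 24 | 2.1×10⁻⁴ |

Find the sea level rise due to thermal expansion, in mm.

Δh ≈ 170 mm

Layer 1 at 24 °C → α = 2.1×10⁻⁴ K⁻¹
Layer 2 at 17 °C → α = 1.7×10⁻⁴ K⁻¹
Layer 3 at 8.4 °C → α = 1.1×10⁻⁴ K⁻¹
Layer 4 at 2.1 °C → α = 0.75×10⁻⁴ K⁻¹
2.1×10⁻⁴ × 74 × 1.7 = 0.026418 m
1.7×10⁻⁴ × 450 × 0.69 = 0.052785 m
0.9 × 660 × 1.1×10⁻⁴ = 0.06534 m
1184–2684 m: 0.75×10⁻⁴ × 0.24 × 1500 = 0.02700 m
Δh = 0.026418 + 0.052785 + 0.06534 + 0.02700 = 0.171543 m ≈ 170 mm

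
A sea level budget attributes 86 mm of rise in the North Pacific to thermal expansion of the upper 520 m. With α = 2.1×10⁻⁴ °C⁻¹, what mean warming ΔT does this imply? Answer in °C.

ΔT = Δh/(αH) = 0.086 / (2.1×10⁻⁴ × 520) ≈ 0.7875 °C

0.788 °C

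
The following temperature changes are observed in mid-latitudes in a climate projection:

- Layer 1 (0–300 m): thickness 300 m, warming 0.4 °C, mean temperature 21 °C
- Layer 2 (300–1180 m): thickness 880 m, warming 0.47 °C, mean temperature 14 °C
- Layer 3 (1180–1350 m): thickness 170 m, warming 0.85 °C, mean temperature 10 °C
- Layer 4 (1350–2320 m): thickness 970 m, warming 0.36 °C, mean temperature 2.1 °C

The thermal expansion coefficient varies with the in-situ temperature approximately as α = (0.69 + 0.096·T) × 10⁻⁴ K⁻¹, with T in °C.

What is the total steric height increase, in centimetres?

Layer 1: α = (0.69 + 0.096×21)×10⁻⁴ = 2.706×10⁻⁴ K⁻¹
Layer 2: α = (0.69 + 0.096×14)×10⁻⁴ = 2.034×10⁻⁴ K⁻¹
Layer 3: α = (0.69 + 0.096×10)×10⁻⁴ = 1.65×10⁻⁴ K⁻¹
Layer 4: α = (0.69 + 0.096×2.1)×10⁻⁴ = 0.8916×10⁻⁴ K⁻¹
0–300 m: 2.706×10⁻⁴ × 300 × 0.4 = 0.032472 m
Layer 2: 880 × 2.034×10⁻⁴ × 0.47 = 0.08412624 m
170 × 0.85 × 1.65×10⁻⁴ = 0.0238425 m
Layer 4: 0.8916×10⁻⁴ × 970 × 0.36 = 0.031134672 m
Δh = 0.032472 + 0.08412624 + 0.0238425 + 0.031134672 = 0.171575412 m

17.2 cm of thermosteric rise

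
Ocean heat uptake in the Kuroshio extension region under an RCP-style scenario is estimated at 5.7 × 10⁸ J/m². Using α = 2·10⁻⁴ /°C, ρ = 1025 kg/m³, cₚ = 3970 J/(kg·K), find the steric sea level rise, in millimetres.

Δh = αQ/(ρcₚ) = 2×10⁻⁴ × 5.7×10⁸ / (1025 × 3970) ≈ 0.028015 m

Δh ≈ 28.0 mm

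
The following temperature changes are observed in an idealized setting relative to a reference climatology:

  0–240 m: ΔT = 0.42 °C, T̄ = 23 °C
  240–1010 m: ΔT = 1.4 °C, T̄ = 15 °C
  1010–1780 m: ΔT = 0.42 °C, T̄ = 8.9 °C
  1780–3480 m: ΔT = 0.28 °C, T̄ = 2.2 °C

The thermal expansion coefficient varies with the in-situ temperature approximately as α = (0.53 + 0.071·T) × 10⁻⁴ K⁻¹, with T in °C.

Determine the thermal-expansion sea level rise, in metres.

Δh = 0.26 m

Layer 1: α = (0.53 + 0.071×23)×10⁻⁴ = 2.163×10⁻⁴ K⁻¹
Layer 2: α = (0.53 + 0.071×15)×10⁻⁴ = 1.595×10⁻⁴ K⁻¹
Layer 3: α = (0.53 + 0.071×8.9)×10⁻⁴ = 1.1619×10⁻⁴ K⁻¹
Layer 4: α = (0.53 + 0.071×2.2)×10⁻⁴ = 0.6862×10⁻⁴ K⁻¹
0–240 m: 2.163×10⁻⁴ × 240 × 0.42 = 0.02180304 m
240–1010 m: 1.4 × 1.595×10⁻⁴ × 770 = 0.171941 m
Layer 3: 1.1619×10⁻⁴ × 770 × 0.42 = 0.037575846 m
0.6862×10⁻⁴ × 0.28 × 1700 = 0.03266312 m
Δh = 0.02180304 + 0.171941 + 0.037575846 + 0.03266312 = 0.263983006 m ≈ 0.26 m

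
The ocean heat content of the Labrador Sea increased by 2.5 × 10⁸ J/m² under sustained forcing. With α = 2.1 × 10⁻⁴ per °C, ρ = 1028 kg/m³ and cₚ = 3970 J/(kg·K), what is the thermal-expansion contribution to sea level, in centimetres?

Δh ≈ 1.3 cm

Δh = αQ/(ρcₚ) = 2.1×10⁻⁴ × 2.5×10⁸ / (1028 × 3970) ≈ 0.012864 m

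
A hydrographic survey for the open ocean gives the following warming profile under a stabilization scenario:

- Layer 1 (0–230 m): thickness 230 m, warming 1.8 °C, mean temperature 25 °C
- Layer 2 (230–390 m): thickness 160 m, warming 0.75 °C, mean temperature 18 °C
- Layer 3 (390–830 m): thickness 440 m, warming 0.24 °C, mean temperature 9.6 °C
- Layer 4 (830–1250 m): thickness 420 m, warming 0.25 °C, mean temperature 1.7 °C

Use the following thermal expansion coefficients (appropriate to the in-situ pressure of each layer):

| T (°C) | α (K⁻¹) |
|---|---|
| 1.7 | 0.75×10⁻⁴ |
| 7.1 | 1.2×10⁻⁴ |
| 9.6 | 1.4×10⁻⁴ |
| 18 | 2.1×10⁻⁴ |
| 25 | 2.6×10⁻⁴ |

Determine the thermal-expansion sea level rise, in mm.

Layer 1 at 25 °C → α = 2.6×10⁻⁴ K⁻¹
Layer 2 at 18 °C → α = 2.1×10⁻⁴ K⁻¹
Layer 3 at 9.6 °C → α = 1.4×10⁻⁴ K⁻¹
Layer 4 at 1.7 °C → α = 0.75×10⁻⁴ K⁻¹
230 × 2.6×10⁻⁴ × 1.8 = 0.10764 m
160 × 2.1×10⁻⁴ × 0.75 = 0.02520 m
1.4×10⁻⁴ × 0.24 × 440 = 0.014784 m
830–1250 m: 0.75×10⁻⁴ × 420 × 0.25 = 0.007875 m
Δh = 0.10764 + 0.02520 + 0.014784 + 0.007875 = 0.155499 m ≈ 160 mm

160 mm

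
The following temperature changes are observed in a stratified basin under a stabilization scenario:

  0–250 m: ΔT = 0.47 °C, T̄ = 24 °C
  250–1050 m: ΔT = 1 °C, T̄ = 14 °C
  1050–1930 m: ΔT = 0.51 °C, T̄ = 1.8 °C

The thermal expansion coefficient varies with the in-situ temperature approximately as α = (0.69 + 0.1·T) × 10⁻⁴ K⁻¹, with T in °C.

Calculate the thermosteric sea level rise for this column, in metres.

Layer 1: α = (0.69 + 0.1×24)×10⁻⁴ = 3.09×10⁻⁴ K⁻¹
Layer 2: α = (0.69 + 0.1×14)×10⁻⁴ = 2.09×10⁻⁴ K⁻¹
Layer 3: α = (0.69 + 0.1×1.8)×10⁻⁴ = 0.87×10⁻⁴ K⁻¹
Layer 1: 250 × 0.47 × 3.09×10⁻⁴ = 0.0363075 m
2.09×10⁻⁴ × 1 × 800 = 0.16720 m
1050–1930 m: 880 × 0.87×10⁻⁴ × 0.51 = 0.0390456 m
Δh = 0.0363075 + 0.16720 + 0.0390456 = 0.2425531 m

0.24 m of thermosteric rise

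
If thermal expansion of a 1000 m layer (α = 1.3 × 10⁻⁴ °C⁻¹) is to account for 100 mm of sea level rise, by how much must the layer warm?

0.769 °C

ΔT = Δh/(αH) = 0.1 / (1.3×10⁻⁴ × 1000) ≈ 0.7692 °C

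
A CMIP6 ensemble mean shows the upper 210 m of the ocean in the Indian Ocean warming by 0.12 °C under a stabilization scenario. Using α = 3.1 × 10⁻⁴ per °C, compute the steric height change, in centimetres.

Δh = αΔT·H = 3.1×10⁻⁴ × 0.12 × 210 = 0.007812 m

0.781 cm of thermosteric rise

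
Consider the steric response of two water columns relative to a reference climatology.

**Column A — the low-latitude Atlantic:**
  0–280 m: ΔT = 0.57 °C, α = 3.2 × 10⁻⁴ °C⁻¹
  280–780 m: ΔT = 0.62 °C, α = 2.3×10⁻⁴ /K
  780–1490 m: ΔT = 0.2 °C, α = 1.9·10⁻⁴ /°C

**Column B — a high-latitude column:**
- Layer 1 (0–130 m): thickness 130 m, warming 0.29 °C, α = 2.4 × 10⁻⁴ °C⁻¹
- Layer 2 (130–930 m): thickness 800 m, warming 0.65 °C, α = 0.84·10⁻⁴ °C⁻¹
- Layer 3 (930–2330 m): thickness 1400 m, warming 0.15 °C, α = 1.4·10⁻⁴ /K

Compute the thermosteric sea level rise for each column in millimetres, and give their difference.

Δh_A ≈ 150 mm, Δh_B ≈ 82 mm; difference ≈ 67 mm

A 0–280 m: 280 × 0.57 × 3.2×10⁻⁴ = 0.051072 m
A 2.3×10⁻⁴ × 0.62 × 500 = 0.07130 m
A 1.9×10⁻⁴ × 710 × 0.2 = 0.02698 m
A total: 0.149352 m
B 0–130 m: 0.29 × 2.4×10⁻⁴ × 130 = 0.009048 m
B 0.84×10⁻⁴ × 800 × 0.65 = 0.04368 m
B 930–2330 m: 1400 × 1.4×10⁻⁴ × 0.15 = 0.02940 m
B total: 0.082128 m
Difference: 0.149352 − 0.082128 = 0.067224 m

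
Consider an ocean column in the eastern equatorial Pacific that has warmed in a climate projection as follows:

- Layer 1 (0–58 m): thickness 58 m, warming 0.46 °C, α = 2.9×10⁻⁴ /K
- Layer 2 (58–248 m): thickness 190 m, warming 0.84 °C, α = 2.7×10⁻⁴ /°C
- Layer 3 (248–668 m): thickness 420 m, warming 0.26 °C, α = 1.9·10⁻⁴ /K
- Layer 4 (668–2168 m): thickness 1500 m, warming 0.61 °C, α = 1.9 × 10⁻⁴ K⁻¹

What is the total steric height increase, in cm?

0.46 × 2.9×10⁻⁴ × 58 = 0.0077372 m
58–248 m: 190 × 0.84 × 2.7×10⁻⁴ = 0.043092 m
Layer 3: 1.9×10⁻⁴ × 420 × 0.26 = 0.020748 m
Layer 4: 0.61 × 1500 × 1.9×10⁻⁴ = 0.17385 m
Δh = 0.0077372 + 0.043092 + 0.020748 + 0.17385 = 0.2454272 m ≈ 25 cm

Δh ≈ 25 cm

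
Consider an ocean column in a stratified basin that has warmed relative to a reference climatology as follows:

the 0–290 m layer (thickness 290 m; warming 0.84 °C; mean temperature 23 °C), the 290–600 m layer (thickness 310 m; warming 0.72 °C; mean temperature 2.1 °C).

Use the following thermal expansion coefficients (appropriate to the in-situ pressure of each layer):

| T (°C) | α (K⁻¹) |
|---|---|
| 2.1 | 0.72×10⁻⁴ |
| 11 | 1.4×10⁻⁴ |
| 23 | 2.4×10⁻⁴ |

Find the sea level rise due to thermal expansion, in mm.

Δh ≈ 75 mm

Layer 1 at 23 °C → α = 2.4×10⁻⁴ K⁻¹
Layer 2 at 2.1 °C → α = 0.72×10⁻⁴ K⁻¹
Layer 1: 2.4×10⁻⁴ × 0.84 × 290 = 0.058464 m
310 × 0.72 × 0.72×10⁻⁴ = 0.0160704 m
Δh = 0.058464 + 0.0160704 = 0.0745344 m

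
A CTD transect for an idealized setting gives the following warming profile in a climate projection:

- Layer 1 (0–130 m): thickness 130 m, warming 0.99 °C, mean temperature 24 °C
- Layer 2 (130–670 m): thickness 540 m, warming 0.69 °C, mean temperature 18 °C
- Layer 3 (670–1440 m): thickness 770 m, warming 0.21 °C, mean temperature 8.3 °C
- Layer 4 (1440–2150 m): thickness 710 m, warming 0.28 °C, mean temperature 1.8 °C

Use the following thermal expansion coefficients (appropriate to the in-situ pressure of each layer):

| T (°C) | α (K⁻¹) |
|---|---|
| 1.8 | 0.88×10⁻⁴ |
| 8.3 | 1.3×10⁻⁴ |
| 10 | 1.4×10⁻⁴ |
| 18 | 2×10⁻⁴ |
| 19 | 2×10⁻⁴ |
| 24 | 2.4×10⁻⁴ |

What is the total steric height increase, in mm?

Layer 1 at 24 °C → α = 2.4×10⁻⁴ K⁻¹
Layer 2 at 18 °C → α = 2×10⁻⁴ K⁻¹
Layer 3 at 8.3 °C → α = 1.3×10⁻⁴ K⁻¹
Layer 4 at 1.8 °C → α = 0.88×10⁻⁴ K⁻¹
0–130 m: 130 × 2.4×10⁻⁴ × 0.99 = 0.030888 m
Layer 2: 0.69 × 540 × 2×10⁻⁴ = 0.07452 m
Layer 3: 770 × 0.21 × 1.3×10⁻⁴ = 0.021021 m
Layer 4: 0.28 × 710 × 0.88×10⁻⁴ = 0.0174944 m
Δh = 0.030888 + 0.07452 + 0.021021 + 0.0174944 = 0.1439234 m

144 mm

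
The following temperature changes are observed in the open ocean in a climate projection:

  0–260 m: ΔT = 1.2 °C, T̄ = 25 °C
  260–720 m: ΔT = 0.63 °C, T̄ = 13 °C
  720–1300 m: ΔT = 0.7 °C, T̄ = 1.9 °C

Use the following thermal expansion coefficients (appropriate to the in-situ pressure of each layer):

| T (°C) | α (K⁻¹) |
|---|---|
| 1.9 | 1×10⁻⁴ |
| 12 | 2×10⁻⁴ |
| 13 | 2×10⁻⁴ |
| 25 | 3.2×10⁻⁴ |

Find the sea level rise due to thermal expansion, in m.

Layer 1 at 25 °C → α = 3.2×10⁻⁴ K⁻¹
Layer 2 at 13 °C → α = 2×10⁻⁴ K⁻¹
Layer 3 at 1.9 °C → α = 1×10⁻⁴ K⁻¹
3.2×10⁻⁴ × 260 × 1.2 = 0.09984 m
Layer 2: 2×10⁻⁴ × 460 × 0.63 = 0.05796 m
720–1300 m: 580 × 1×10⁻⁴ × 0.7 = 0.04060 m
Δh = 0.09984 + 0.05796 + 0.04060 = 0.19840 m ≈ 0.198 m

0.198 m of thermosteric rise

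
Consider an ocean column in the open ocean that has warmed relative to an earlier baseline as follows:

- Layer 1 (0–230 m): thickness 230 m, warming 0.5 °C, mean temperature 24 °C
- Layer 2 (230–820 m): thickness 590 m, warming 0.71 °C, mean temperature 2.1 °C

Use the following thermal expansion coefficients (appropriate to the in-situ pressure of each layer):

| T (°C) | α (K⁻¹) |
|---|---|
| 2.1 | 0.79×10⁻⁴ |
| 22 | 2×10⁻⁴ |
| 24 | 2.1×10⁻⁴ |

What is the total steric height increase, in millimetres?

Layer 1 at 24 °C → α = 2.1×10⁻⁴ K⁻¹
Layer 2 at 2.1 °C → α = 0.79×10⁻⁴ K⁻¹
0–230 m: 0.5 × 230 × 2.1×10⁻⁴ = 0.02415 m
Layer 2: 0.71 × 0.79×10⁻⁴ × 590 = 0.0330931 m
Δh = 0.02415 + 0.0330931 = 0.0572431 m

about 57 mm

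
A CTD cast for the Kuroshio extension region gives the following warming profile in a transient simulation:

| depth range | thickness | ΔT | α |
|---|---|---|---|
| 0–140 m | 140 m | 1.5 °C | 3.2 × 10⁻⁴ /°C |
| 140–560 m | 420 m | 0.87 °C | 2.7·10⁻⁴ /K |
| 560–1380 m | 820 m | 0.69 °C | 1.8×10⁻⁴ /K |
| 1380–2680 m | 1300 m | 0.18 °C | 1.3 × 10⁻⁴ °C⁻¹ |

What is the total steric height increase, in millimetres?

Δh ≈ 300 mm

Layer 1: 140 × 1.5 × 3.2×10⁻⁴ = 0.06720 m
Layer 2: 420 × 0.87 × 2.7×10⁻⁴ = 0.098658 m
1.8×10⁻⁴ × 0.69 × 820 = 0.101844 m
1.3×10⁻⁴ × 0.18 × 1300 = 0.03042 m
Δh = 0.06720 + 0.098658 + 0.101844 + 0.03042 = 0.298122 m ≈ 300 mm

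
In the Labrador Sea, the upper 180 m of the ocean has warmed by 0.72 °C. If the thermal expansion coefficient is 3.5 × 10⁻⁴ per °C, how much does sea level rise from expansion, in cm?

Δh = αΔT·H = 3.5×10⁻⁴ × 0.72 × 180 = 0.04536 m

4.54 cm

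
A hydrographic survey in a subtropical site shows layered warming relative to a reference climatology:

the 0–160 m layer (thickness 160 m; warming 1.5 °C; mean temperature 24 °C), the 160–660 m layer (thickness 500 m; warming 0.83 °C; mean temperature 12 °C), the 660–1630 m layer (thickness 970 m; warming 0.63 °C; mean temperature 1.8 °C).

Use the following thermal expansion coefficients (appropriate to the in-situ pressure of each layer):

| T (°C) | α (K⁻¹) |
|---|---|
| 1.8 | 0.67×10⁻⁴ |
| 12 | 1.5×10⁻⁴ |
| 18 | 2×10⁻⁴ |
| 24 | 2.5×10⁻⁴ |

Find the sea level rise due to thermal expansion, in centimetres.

16.3 cm

Layer 1 at 24 °C → α = 2.5×10⁻⁴ K⁻¹
Layer 2 at 12 °C → α = 1.5×10⁻⁴ K⁻¹
Layer 3 at 1.8 °C → α = 0.67×10⁻⁴ K⁻¹
1.5 × 160 × 2.5×10⁻⁴ = 0.06000 m
500 × 1.5×10⁻⁴ × 0.83 = 0.06225 m
0.67×10⁻⁴ × 0.63 × 970 = 0.0409437 m
Δh = 0.06000 + 0.06225 + 0.0409437 = 0.1631937 m ≈ 16.3 cm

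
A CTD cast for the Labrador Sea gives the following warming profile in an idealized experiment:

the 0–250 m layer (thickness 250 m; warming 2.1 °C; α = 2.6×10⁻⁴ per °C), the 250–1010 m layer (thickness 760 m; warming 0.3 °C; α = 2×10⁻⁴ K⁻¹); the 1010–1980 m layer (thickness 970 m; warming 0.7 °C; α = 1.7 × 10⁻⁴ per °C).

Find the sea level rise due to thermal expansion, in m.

2.1 × 250 × 2.6×10⁻⁴ = 0.13650 m
250–1010 m: 0.3 × 760 × 2×10⁻⁴ = 0.04560 m
Layer 3: 970 × 1.7×10⁻⁴ × 0.7 = 0.11543 m
Δh = 0.13650 + 0.04560 + 0.11543 = 0.29753 m

about 0.298 m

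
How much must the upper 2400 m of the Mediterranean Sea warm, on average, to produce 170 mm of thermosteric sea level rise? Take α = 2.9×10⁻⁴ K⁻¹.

ΔT = Δh/(αH) = 0.17 / (2.9×10⁻⁴ × 2400) ≈ 0.2443 K

ΔT ≈ 0.244 K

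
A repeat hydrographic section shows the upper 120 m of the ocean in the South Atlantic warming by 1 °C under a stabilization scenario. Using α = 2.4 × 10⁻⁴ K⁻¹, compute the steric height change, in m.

Δh = αΔT·H = 2.4×10⁻⁴ × 1 × 120 = 0.02880 m

about 0.0288 m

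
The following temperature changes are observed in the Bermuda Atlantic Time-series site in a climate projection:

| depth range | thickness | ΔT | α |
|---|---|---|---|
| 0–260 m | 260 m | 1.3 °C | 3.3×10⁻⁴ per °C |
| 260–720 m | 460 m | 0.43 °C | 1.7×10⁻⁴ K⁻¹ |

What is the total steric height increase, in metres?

1.3 × 3.3×10⁻⁴ × 260 = 0.11154 m
0.43 × 460 × 1.7×10⁻⁴ = 0.033626 m
Δh = 0.11154 + 0.033626 = 0.145166 m

Δh = 0.145 m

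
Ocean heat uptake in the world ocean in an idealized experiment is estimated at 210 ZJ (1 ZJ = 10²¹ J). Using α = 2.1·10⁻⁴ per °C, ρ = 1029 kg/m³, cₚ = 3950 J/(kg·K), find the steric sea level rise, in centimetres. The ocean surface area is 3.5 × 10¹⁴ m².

Δh = 3.1 cm

Per unit area: Q = 210×10²¹ / (3.5×10¹⁴) = 6×10⁸ J/m²
Δh = αQ/(ρcₚ) = 2.1×10⁻⁴ × 6×10⁸ / (1029 × 3950) ≈ 0.03100 m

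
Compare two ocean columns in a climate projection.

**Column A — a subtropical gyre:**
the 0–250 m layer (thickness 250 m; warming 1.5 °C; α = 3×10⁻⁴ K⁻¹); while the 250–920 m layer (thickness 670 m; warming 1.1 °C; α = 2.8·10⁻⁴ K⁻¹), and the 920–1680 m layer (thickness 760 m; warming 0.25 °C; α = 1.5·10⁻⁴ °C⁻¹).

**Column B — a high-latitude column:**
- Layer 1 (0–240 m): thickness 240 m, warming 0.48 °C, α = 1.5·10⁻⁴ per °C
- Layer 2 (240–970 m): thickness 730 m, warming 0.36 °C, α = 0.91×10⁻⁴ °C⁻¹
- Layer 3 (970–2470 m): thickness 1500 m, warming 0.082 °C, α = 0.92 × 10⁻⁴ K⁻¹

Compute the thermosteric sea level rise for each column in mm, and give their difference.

Δh_A ≈ 350 mm, Δh_B ≈ 53 mm; difference ≈ 290 mm

A Layer 1: 1.5 × 250 × 3×10⁻⁴ = 0.11250 m
A 250–920 m: 2.8×10⁻⁴ × 1.1 × 670 = 0.20636 m
A 0.25 × 760 × 1.5×10⁻⁴ = 0.02850 m
A total: 0.34736 m
B 1.5×10⁻⁴ × 0.48 × 240 = 0.01728 m
B 0.91×10⁻⁴ × 730 × 0.36 = 0.0239148 m
B Layer 3: 0.082 × 1500 × 0.92×10⁻⁴ = 0.011316 m
B total: 0.0525108 m
Difference: 0.34736 − 0.0525108 = 0.2948492 m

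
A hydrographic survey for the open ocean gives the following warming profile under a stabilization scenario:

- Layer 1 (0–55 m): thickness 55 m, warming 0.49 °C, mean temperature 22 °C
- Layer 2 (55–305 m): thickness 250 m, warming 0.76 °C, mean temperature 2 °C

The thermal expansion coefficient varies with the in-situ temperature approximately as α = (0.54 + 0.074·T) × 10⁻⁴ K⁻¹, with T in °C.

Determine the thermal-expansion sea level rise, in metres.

Layer 1: α = (0.54 + 0.074×22)×10⁻⁴ = 2.168×10⁻⁴ K⁻¹
Layer 2: α = (0.54 + 0.074×2)×10⁻⁴ = 0.688×10⁻⁴ K⁻¹
0–55 m: 55 × 0.49 × 2.168×10⁻⁴ = 0.00584276 m
0.688×10⁻⁴ × 250 × 0.76 = 0.013072 m
Δh = 0.00584276 + 0.013072 = 0.01891476 m

0.0189 m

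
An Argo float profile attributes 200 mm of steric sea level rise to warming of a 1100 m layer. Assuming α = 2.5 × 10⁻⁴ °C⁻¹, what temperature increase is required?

ΔT = Δh/(αH) = 0.2 / (2.5×10⁻⁴ × 1100) ≈ 0.7273 K

ΔT ≈ 0.727 K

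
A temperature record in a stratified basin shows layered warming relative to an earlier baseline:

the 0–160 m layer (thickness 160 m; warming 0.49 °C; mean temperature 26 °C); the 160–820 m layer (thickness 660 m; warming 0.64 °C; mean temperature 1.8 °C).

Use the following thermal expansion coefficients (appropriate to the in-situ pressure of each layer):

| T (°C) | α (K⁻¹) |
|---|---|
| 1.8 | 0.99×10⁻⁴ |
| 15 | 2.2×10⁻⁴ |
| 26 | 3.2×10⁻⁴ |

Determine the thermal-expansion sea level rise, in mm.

66.9 mm of thermosteric rise

Layer 1 at 26 °C → α = 3.2×10⁻⁴ K⁻¹
Layer 2 at 1.8 °C → α = 0.99×10⁻⁴ K⁻¹
3.2×10⁻⁴ × 160 × 0.49 = 0.025088 m
160–820 m: 0.64 × 660 × 0.99×10⁻⁴ = 0.0418176 m
Δh = 0.025088 + 0.0418176 = 0.0669056 m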